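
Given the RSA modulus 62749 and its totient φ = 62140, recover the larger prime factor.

φ(n) = (p−1)(q−1) = n − (p+q) + 1, so p + q = 62749 − 62140 + 1 = 610.
p and q are the roots of t² − 610t + 62749 = 0.
Discriminant: 610² − 4·62749 = 372100 − 250996 = 121104; √121104 = 348.
q = (610 − 348)/2 = 131, p = (610 + 348)/2 = 479.
Check: 131 · 479 = 62749.

479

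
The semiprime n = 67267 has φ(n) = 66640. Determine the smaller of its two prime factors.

φ(n) = (p−1)(q−1) = n − (p+q) + 1, so p + q = 67267 − 66640 + 1 = 628.
p and q are the roots of t² − 628t + 67267 = 0.
Discriminant: 628² − 4·67267 = 394384 − 269068 = 125316; √125316 = 354.
q = (628 − 354)/2 = 137, p = (628 + 354)/2 = 491.
Check: 137 · 491 = 67267.

137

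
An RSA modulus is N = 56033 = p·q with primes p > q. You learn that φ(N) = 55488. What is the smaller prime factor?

φ(n) = (p−1)(q−1) = n − (p+q) + 1, so p + q = 56033 − 55488 + 1 = 546.
p and q are the roots of t² − 546t + 56033 = 0.
Discriminant: 546² − 4·56033 = 298116 − 224132 = 73984; √73984 = 272.
q = (546 − 272)/2 = 137, p = (546 + 272)/2 = 409.
Check: 137 · 409 = 56033.

137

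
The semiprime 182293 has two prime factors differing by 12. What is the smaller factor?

Since p = q + 12, we have 182293 = q(q + 12), so q² + 12q − 182293 = 0.
Discriminant: 12² + 4·182293 = 144 + 729172 = 729316; √729316 = 854.
q = (−12 + 854)/2 = 421, and p = q + 12 = 433.
Check: 421 · 433 = 182293.

421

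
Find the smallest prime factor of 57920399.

57920399 is odd.
Digit sum 44, not divisible by 3.
Ends in 9: not divisible by 5.
7: 57920399 = 7·8274342 + 5
11: 57920399 = 11·5265490 + 9
13: 57920399 = 13·4455415 + 4
17: 57920399 = 17·3407082 + 5
19: 57920399 = 19·3048442 + 1
23: 57920399 = 23·2518278 + 5
29: 57920399 = 29·1997255 + 4
31: 57920399 = 31·1868399 + 30
37: 57920399 = 37·1565416 + 7
41: 57920399 = 41·1412692 + 27
43: 57920399 = 43·1346986 + 1
47: 57920399 = 47·1232348 + 43
53: 57920399 = 53·1092837 + 38
59: 57920399 = 59·981701 + 40
61: 57920399 = 61·949514 + 45
67: 57920399 = 67·864483 + 38
71: 57920399 = 71·815780 + 19
73: 57920399 = 73·793430 + 9
79: 57920399 = 79·733169 + 48
83: 57920399 = 83·697836 + 11
89: 57920399 = 89·650791

89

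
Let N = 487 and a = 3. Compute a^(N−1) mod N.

3^1 ≡ 3 (mod 487)
3^2 ≡ 3^2 = 9 ≡ 9 (mod 487)
3^4 ≡ 9^2 = 81 ≡ 81 (mod 487)
3^8 ≡ 81^2 = 6561 ≡ 230 (mod 487)
3^16 ≡ 230^2 = 52900 ≡ 304 (mod 487)
3^32 ≡ 304^2 = 92416 ≡ 373 (mod 487)
3^64 ≡ 373^2 = 139129 ≡ 334 (mod 487)
3^128 ≡ 334^2 = 111556 ≡ 33 (mod 487)
3^256 ≡ 33^2 = 1089 ≡ 115 (mod 487)
486 = 256 + 128 + 64 + 32 + 4 + 2 in binary powers of 2.
So 3^486 ≡ 115 · 33 · 334 · 373 · 81 · 9 ≡ 1 (mod 487).
Since the result is 1, base 3 gives no evidence that 487 is composite.

1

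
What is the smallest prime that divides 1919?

1919 is odd.
Digit sum 20, not divisible by 3.
Ends in 9: not divisible by 5.
7: 1919 = 7·274 + 1
11: 1919 = 11·174 + 5
13: 1919 = 13·147 + 8
17: 1919 = 17·112 + 15
19: 1919 = 19·101

19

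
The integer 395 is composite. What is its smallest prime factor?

395 is odd.
Digit sum 17, not divisible by 3.
Ends in 5: divisible by 5.

5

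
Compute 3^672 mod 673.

3^1 ≡ 3 (mod 673)
3^2 ≡ 3^2 = 9 ≡ 9 (mod 673)
3^4 ≡ 9^2 = 81 ≡ 81 (mod 673)
3^8 ≡ 81^2 = 6561 ≡ 504 (mod 673)
3^16 ≡ 504^2 = 254016 ≡ 295 (mod 673)
3^32 ≡ 295^2 = 87025 ≡ 208 (mod 673)
3^64 ≡ 208^2 = 43264 ≡ 192 (mod 673)
3^128 ≡ 192^2 = 36864 ≡ 522 (mod 673)
3^256 ≡ 522^2 = 272484 ≡ 592 (mod 673)
3^512 ≡ 592^2 = 350464 ≡ 504 (mod 673)
672 = 512 + 128 + 32 in binary powers of 2.
So 3^672 ≡ 504 · 522 · 208 ≡ 1 (mod 673).
Since the result is 1, base 3 gives no evidence that 673 is composite.

1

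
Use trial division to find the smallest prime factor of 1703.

1703 is odd.
Digit sum 11, not divisible by 3.
Ends in 3: not divisible by 5.
7: 1703 = 7·243 + 2
11: 1703 = 11·154 + 9
13: 1703 = 13·131

13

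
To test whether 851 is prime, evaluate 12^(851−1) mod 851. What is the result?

164

12^1 ≡ 12 (mod 851)
12^2 ≡ 12^2 = 144 ≡ 144 (mod 851)
12^4 ≡ 144^2 = 20736 ≡ 312 (mod 851)
12^8 ≡ 312^2 = 97344 ≡ 330 (mod 851)
12^16 ≡ 330^2 = 108900 ≡ 823 (mod 851)
12^32 ≡ 823^2 = 677329 ≡ 784 (mod 851)
12^64 ≡ 784^2 = 614656 ≡ 234 (mod 851)
12^128 ≡ 234^2 = 54756 ≡ 292 (mod 851)
12^256 ≡ 292^2 = 85264 ≡ 164 (mod 851)
12^512 ≡ 164^2 = 26896 ≡ 515 (mod 851)
850 = 512 + 256 + 64 + 16 + 2 in binary powers of 2.
So 12^850 ≡ 515 · 164 · 234 · 823 · 144 ≡ 164 (mod 851).
Since 164 ≠ 1, base 12 is a Fermat witness: 851 is composite.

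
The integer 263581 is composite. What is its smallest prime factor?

263581 is odd.
Digit sum 25, not divisible by 3.
Ends in 1: not divisible by 5.
7: 263581 = 7·37654 + 3
11: 263581 = 11·23961 + 10
13: 263581 = 13·20275 + 6
17: 263581 = 17·15504 + 13
19: 263581 = 19·13872 + 13
23: 263581 = 23·11460 + 1
29: 263581 = 29·9089

29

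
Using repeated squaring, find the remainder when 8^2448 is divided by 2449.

8^1 ≡ 8 (mod 2449)
8^2 ≡ 8^2 = 64 ≡ 64 (mod 2449)
8^4 ≡ 64^2 = 4096 ≡ 1647 (mod 2449)
8^8 ≡ 1647^2 = 2712609 ≡ 1566 (mod 2449)
8^16 ≡ 1566^2 = 2452356 ≡ 907 (mod 2449)
8^32 ≡ 907^2 = 822649 ≡ 2234 (mod 2449)
8^64 ≡ 2234^2 = 4990756 ≡ 2143 (mod 2449)
8^128 ≡ 2143^2 = 4592449 ≡ 574 (mod 2449)
8^256 ≡ 574^2 = 329476 ≡ 1310 (mod 2449)
8^512 ≡ 1310^2 = 1716100 ≡ 1800 (mod 2449)
8^1024 ≡ 1800^2 = 3240000 ≡ 2422 (mod 2449)
8^2048 ≡ 2422^2 = 5866084 ≡ 729 (mod 2449)
2448 = 2048 + 256 + 128 + 16 in binary powers of 2.
So 8^2448 ≡ 729 · 1310 · 574 · 907 ≡ 2279 (mod 2449).
Since 2279 ≠ 1, base 8 is a Fermat witness: 2449 is composite.

2279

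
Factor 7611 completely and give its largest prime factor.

7611 = 3 · 2537
2537 = 43 · 59
59 is prime.
So 7611 = 3 · 43 · 59; the largest prime factor is 59.

59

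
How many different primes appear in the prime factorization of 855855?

855855 = 3^2 · 95095
95095 = 5 · 19019
19019 = 7 · 2717
2717 = 11 · 247
247 = 13 · 19
855855 = 3^2 · 5 · 7 · 11 · 13 · 19, which has 6 distinct prime factors.

6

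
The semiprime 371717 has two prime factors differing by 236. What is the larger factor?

739

Since p = q + 236, we have 371717 = q(q + 236), so q² + 236q − 371717 = 0.
Discriminant: 236² + 4·371717 = 55696 + 1486868 = 1542564; √1542564 = 1242.
q = (−236 + 1242)/2 = 503, and p = q + 236 = 739.
Check: 503 · 739 = 371717.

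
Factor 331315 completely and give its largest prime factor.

331315 = 5 · 66263
66263 = 23 · 2881
2881 = 43 · 67
67 is prime.
So 331315 = 5 · 23 · 43 · 67; the largest prime factor is 67.

67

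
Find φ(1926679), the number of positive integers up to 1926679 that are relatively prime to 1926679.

Factor: 1926679 = 83 · 139 · 167.
φ(1926679) = (83−1) · (139−1) · (167−1) = 82 · 138 · 166 = 1878456.

1878456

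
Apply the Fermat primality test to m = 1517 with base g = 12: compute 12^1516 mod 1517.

127

12^1 ≡ 12 (mod 1517)
12^2 ≡ 12^2 = 144 ≡ 144 (mod 1517)
12^4 ≡ 144^2 = 20736 ≡ 1015 (mod 1517)
12^8 ≡ 1015^2 = 1030225 ≡ 182 (mod 1517)
12^16 ≡ 182^2 = 33124 ≡ 1267 (mod 1517)
12^32 ≡ 1267^2 = 1605289 ≡ 303 (mod 1517)
12^64 ≡ 303^2 = 91809 ≡ 789 (mod 1517)
12^128 ≡ 789^2 = 622521 ≡ 551 (mod 1517)
12^256 ≡ 551^2 = 303601 ≡ 201 (mod 1517)
12^512 ≡ 201^2 = 40401 ≡ 959 (mod 1517)
12^1024 ≡ 959^2 = 919681 ≡ 379 (mod 1517)
1516 = 1024 + 256 + 128 + 64 + 32 + 8 + 4 in binary powers of 2.
So 12^1516 ≡ 379 · 201 · 551 · 789 · 303 · 182 · 1015 ≡ 127 (mod 1517).
Since 127 ≠ 1, base 12 is a Fermat witness: 1517 is composite.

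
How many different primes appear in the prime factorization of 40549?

3

40549 = 23 · 1763
1763 = 41 · 43
40549 = 23 · 41 · 43, which has 3 distinct prime factors.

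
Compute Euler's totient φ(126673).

Factor: 126673 = 19 · 59 · 113.
φ(126673) = (19−1) · (59−1) · (113−1) = 18 · 58 · 112 = 116928.

116928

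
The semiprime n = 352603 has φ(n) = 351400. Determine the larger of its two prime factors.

701

φ(n) = (p−1)(q−1) = n − (p+q) + 1, so p + q = 352603 − 351400 + 1 = 1204.
p and q are the roots of t² − 1204t + 352603 = 0.
Discriminant: 1204² − 4·352603 = 1449616 − 1410412 = 39204; √39204 = 198.
q = (1204 − 198)/2 = 503, p = (1204 + 198)/2 = 701.
Check: 503 · 701 = 352603.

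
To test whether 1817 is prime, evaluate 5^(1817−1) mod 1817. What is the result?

1053

5^1 ≡ 5 (mod 1817)
5^2 ≡ 5^2 = 25 ≡ 25 (mod 1817)
5^4 ≡ 25^2 = 625 ≡ 625 (mod 1817)
5^8 ≡ 625^2 = 390625 ≡ 1787 (mod 1817)
5^16 ≡ 1787^2 = 3193369 ≡ 900 (mod 1817)
5^32 ≡ 900^2 = 810000 ≡ 1435 (mod 1817)
5^64 ≡ 1435^2 = 2059225 ≡ 564 (mod 1817)
5^128 ≡ 564^2 = 318096 ≡ 121 (mod 1817)
5^256 ≡ 121^2 = 14641 ≡ 105 (mod 1817)
5^512 ≡ 105^2 = 11025 ≡ 123 (mod 1817)
5^1024 ≡ 123^2 = 15129 ≡ 593 (mod 1817)
1816 = 1024 + 512 + 256 + 16 + 8 in binary powers of 2.
So 5^1816 ≡ 593 · 123 · 105 · 900 · 1787 ≡ 1053 (mod 1817).
Since 1053 ≠ 1, base 5 is a Fermat witness: 1817 is composite.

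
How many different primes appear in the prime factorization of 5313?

4

5313 = 3 · 1771
1771 = 7 · 253
253 = 11 · 23
5313 = 3 · 7 · 11 · 23, which has 4 distinct prime factors.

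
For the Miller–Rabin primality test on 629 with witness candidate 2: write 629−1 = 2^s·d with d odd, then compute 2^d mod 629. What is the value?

15

629 − 1 = 628 = 2^2 · 157, so d = 157.
2^1 ≡ 2 (mod 629)
2^2 ≡ 2^2 = 4 ≡ 4 (mod 629)
2^4 ≡ 4^2 = 16 ≡ 16 (mod 629)
2^8 ≡ 16^2 = 256 ≡ 256 (mod 629)
2^16 ≡ 256^2 = 65536 ≡ 120 (mod 629)
2^32 ≡ 120^2 = 14400 ≡ 562 (mod 629)
2^64 ≡ 562^2 = 315844 ≡ 86 (mod 629)
2^128 ≡ 86^2 = 7396 ≡ 477 (mod 629)
157 = 128 + 16 + 8 + 4 + 1 in binary powers of 2.
So 2^157 ≡ 477 · 120 · 256 · 16 · 2 ≡ 15 (mod 629).
Squaring chain: 15 → 225; never reaches −1, so base 2 is a Miller–Rabin witness that 629 is composite.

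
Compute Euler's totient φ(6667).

Factor: 6667 = 59 · 113.
φ(6667) = (59−1) · (113−1) = 58 · 112 = 6496.

6496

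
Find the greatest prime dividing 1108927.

1108927 = 17 · 65231
65231 = 37 · 1763
1763 = 41 · 43
43 is prime.
So 1108927 = 17 · 37 · 41 · 43; the largest prime factor is 43.

43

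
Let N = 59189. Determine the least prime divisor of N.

59189 is odd.
Digit sum 32, not divisible by 3.
Ends in 9: not divisible by 5.
7: 59189 = 7·8455 + 4
11: 59189 = 11·5380 + 9
13: 59189 = 13·4553

13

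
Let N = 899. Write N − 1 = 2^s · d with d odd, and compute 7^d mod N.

877

899 − 1 = 898 = 2^1 · 449, so d = 449.
7^1 ≡ 7 (mod 899)
7^2 ≡ 7^2 = 49 ≡ 49 (mod 899)
7^4 ≡ 49^2 = 2401 ≡ 603 (mod 899)
7^8 ≡ 603^2 = 363609 ≡ 413 (mod 899)
7^16 ≡ 413^2 = 170569 ≡ 658 (mod 899)
7^32 ≡ 658^2 = 432964 ≡ 545 (mod 899)
7^64 ≡ 545^2 = 297025 ≡ 355 (mod 899)
7^128 ≡ 355^2 = 126025 ≡ 165 (mod 899)
7^256 ≡ 165^2 = 27225 ≡ 255 (mod 899)
449 = 256 + 128 + 64 + 1 in binary powers of 2.
So 7^449 ≡ 255 · 165 · 355 · 7 ≡ 877 (mod 899).
Squaring chain: 877; never reaches −1, so base 7 is a Miller–Rabin witness that 899 is composite.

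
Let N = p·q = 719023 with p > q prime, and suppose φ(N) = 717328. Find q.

839

φ(n) = (p−1)(q−1) = n − (p+q) + 1, so p + q = 719023 − 717328 + 1 = 1696.
p and q are the roots of t² − 1696t + 719023 = 0.
Discriminant: 1696² − 4·719023 = 2876416 − 2876092 = 324; √324 = 18.
q = (1696 − 18)/2 = 839, p = (1696 + 18)/2 = 857.
Check: 839 · 857 = 719023.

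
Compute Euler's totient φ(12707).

Factor: 12707 = 97 · 131.
φ(12707) = (97−1) · (131−1) = 96 · 130 = 12480.

12480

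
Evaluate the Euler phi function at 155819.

Factor: 155819 = 19 · 59 · 139.
φ(155819) = (19−1) · (59−1) · (139−1) = 18 · 58 · 138 = 144072.

144072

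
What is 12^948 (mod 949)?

794

12^1 ≡ 12 (mod 949)
12^2 ≡ 12^2 = 144 ≡ 144 (mod 949)
12^4 ≡ 144^2 = 20736 ≡ 807 (mod 949)
12^8 ≡ 807^2 = 651249 ≡ 235 (mod 949)
12^16 ≡ 235^2 = 55225 ≡ 183 (mod 949)
12^32 ≡ 183^2 = 33489 ≡ 274 (mod 949)
12^64 ≡ 274^2 = 75076 ≡ 105 (mod 949)
12^128 ≡ 105^2 = 11025 ≡ 586 (mod 949)
12^256 ≡ 586^2 = 343396 ≡ 807 (mod 949)
12^512 ≡ 807^2 = 651249 ≡ 235 (mod 949)
948 = 512 + 256 + 128 + 32 + 16 + 4 in binary powers of 2.
So 12^948 ≡ 235 · 807 · 586 · 274 · 183 · 807 ≡ 794 (mod 949).
Since 794 ≠ 1, base 12 is a Fermat witness: 949 is composite.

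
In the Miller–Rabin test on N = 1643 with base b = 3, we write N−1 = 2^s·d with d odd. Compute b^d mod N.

1532

1643 − 1 = 1642 = 2^1 · 821, so d = 821.
3^1 ≡ 3 (mod 1643)
3^2 ≡ 3^2 = 9 ≡ 9 (mod 1643)
3^4 ≡ 9^2 = 81 ≡ 81 (mod 1643)
3^8 ≡ 81^2 = 6561 ≡ 1632 (mod 1643)
3^16 ≡ 1632^2 = 2663424 ≡ 121 (mod 1643)
3^32 ≡ 121^2 = 14641 ≡ 1497 (mod 1643)
3^64 ≡ 1497^2 = 2241009 ≡ 1600 (mod 1643)
3^128 ≡ 1600^2 = 2560000 ≡ 206 (mod 1643)
3^256 ≡ 206^2 = 42436 ≡ 1361 (mod 1643)
3^512 ≡ 1361^2 = 1852321 ≡ 660 (mod 1643)
821 = 512 + 256 + 32 + 16 + 4 + 1 in binary powers of 2.
So 3^821 ≡ 660 · 1361 · 1497 · 121 · 81 · 3 ≡ 1532 (mod 1643).
Squaring chain: 1532; never reaches −1, so base 3 is a Miller–Rabin witness that 1643 is composite.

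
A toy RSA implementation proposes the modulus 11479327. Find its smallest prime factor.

47

11479327 is odd.
Digit sum 34, not divisible by 3.
Ends in 7: not divisible by 5.
7: 11479327 = 7·1639903 + 6
11: 11479327 = 11·1043575 + 2
13: 11479327 = 13·883025 + 2
17: 11479327 = 17·675254 + 9
19: 11479327 = 19·604175 + 2
23: 11479327 = 23·499101 + 4
29: 11479327 = 29·395838 + 25
31: 11479327 = 31·370300 + 27
37: 11479327 = 37·310252 + 3
41: 11479327 = 41·279983 + 24
43: 11479327 = 43·266961 + 4
47: 11479327 = 47·244241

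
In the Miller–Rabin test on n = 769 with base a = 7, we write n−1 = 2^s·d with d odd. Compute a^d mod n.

343

769 − 1 = 768 = 2^8 · 3, so d = 3.
7^1 ≡ 7 (mod 769)
7^2 ≡ 7^2 = 49 ≡ 49 (mod 769)
3 = 2 + 1 in binary powers of 2.
So 7^3 ≡ 49 · 7 ≡ 343 (mod 769).
Squaring chain: 343 → 761 → 64 → 251 → 712 → 173 → 707 → 768; reaches −1, so base 7 does not prove 769 composite.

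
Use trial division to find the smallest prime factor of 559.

559 is odd.
Digit sum 19, not divisible by 3.
Ends in 9: not divisible by 5.
7: 559 = 7·79 + 6
11: 559 = 11·50 + 9
13: 559 = 13·43

13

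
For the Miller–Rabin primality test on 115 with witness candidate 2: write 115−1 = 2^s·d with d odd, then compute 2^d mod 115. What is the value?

115 − 1 = 114 = 2^1 · 57, so d = 57.
2^1 ≡ 2 (mod 115)
2^2 ≡ 2^2 = 4 ≡ 4 (mod 115)
2^4 ≡ 4^2 = 16 ≡ 16 (mod 115)
2^8 ≡ 16^2 = 256 ≡ 26 (mod 115)
2^16 ≡ 26^2 = 676 ≡ 101 (mod 115)
2^32 ≡ 101^2 = 10201 ≡ 81 (mod 115)
57 = 32 + 16 + 8 + 1 in binary powers of 2.
So 2^57 ≡ 81 · 101 · 26 · 2 ≡ 27 (mod 115).
Squaring chain: 27; never reaches −1, so base 2 is a Miller–Rabin witness that 115 is composite.

27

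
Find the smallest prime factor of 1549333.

1549333 is odd.
Digit sum 28, not divisible by 3.
Ends in 3: not divisible by 5.
7: 1549333 = 7·221333 + 2
11: 1549333 = 11·140848 + 5
13: 1549333 = 13·119179 + 6
17: 1549333 = 17·91137 + 4
19: 1549333 = 19·81543 + 16
23: 1549333 = 23·67362 + 7
29: 1549333 = 29·53425 + 8
31: 1549333 = 31·49978 + 15
37: 1549333 = 37·41873 + 32
41: 1549333 = 41·37788 + 25
43: 1549333 = 43·36031

43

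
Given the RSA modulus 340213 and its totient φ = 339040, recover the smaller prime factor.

521

φ(n) = (p−1)(q−1) = n − (p+q) + 1, so p + q = 340213 − 339040 + 1 = 1174.
p and q are the roots of t² − 1174t + 340213 = 0.
Discriminant: 1174² − 4·340213 = 1378276 − 1360852 = 17424; √17424 = 132.
q = (1174 − 132)/2 = 521, p = (1174 + 132)/2 = 653.
Check: 521 · 653 = 340213.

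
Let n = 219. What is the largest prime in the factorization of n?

219 = 3 · 73
73 is prime.
So 219 = 3 · 73; the largest prime factor is 73.

73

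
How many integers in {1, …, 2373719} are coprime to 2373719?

2318272

Factor: 2373719 = 89 · 149 · 179.
φ(2373719) = (89−1) · (149−1) · (179−1) = 88 · 148 · 178 = 2318272.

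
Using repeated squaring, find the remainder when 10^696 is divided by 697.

543

10^1 ≡ 10 (mod 697)
10^2 ≡ 10^2 = 100 ≡ 100 (mod 697)
10^4 ≡ 100^2 = 10000 ≡ 242 (mod 697)
10^8 ≡ 242^2 = 58564 ≡ 16 (mod 697)
10^16 ≡ 16^2 = 256 ≡ 256 (mod 697)
10^32 ≡ 256^2 = 65536 ≡ 18 (mod 697)
10^64 ≡ 18^2 = 324 ≡ 324 (mod 697)
10^128 ≡ 324^2 = 104976 ≡ 426 (mod 697)
10^256 ≡ 426^2 = 181476 ≡ 256 (mod 697)
10^512 ≡ 256^2 = 65536 ≡ 18 (mod 697)
696 = 512 + 128 + 32 + 16 + 8 in binary powers of 2.
So 10^696 ≡ 18 · 426 · 18 · 256 · 16 ≡ 543 (mod 697).
Since 543 ≠ 1, base 10 is a Fermat witness: 697 is composite.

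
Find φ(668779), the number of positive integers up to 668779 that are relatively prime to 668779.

642600

Factor: 668779 = 43 · 103 · 151.
φ(668779) = (43−1) · (103−1) · (151−1) = 42 · 102 · 150 = 642600.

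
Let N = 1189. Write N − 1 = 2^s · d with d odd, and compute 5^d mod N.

1189 − 1 = 1188 = 2^2 · 297, so d = 297.
5^1 ≡ 5 (mod 1189)
5^2 ≡ 5^2 = 25 ≡ 25 (mod 1189)
5^4 ≡ 25^2 = 625 ≡ 625 (mod 1189)
5^8 ≡ 625^2 = 390625 ≡ 633 (mod 1189)
5^16 ≡ 633^2 = 400689 ≡ 1185 (mod 1189)
5^32 ≡ 1185^2 = 1404225 ≡ 16 (mod 1189)
5^64 ≡ 16^2 = 256 ≡ 256 (mod 1189)
5^128 ≡ 256^2 = 65536 ≡ 141 (mod 1189)
5^256 ≡ 141^2 = 19881 ≡ 857 (mod 1189)
297 = 256 + 32 + 8 + 1 in binary powers of 2.
So 5^297 ≡ 857 · 16 · 633 · 5 ≡ 1169 (mod 1189).
Squaring chain: 1169 → 400; never reaches −1, so base 5 is a Miller–Rabin witness that 1189 is composite.

1169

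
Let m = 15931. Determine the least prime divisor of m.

89

15931 is odd.
Digit sum 19, not divisible by 3.
Ends in 1: not divisible by 5.
7: 15931 = 7·2275 + 6
11: 15931 = 11·1448 + 3
13: 15931 = 13·1225 + 6
17: 15931 = 17·937 + 2
19: 15931 = 19·838 + 9
23: 15931 = 23·692 + 15
29: 15931 = 29·549 + 10
31: 15931 = 31·513 + 28
37: 15931 = 37·430 + 21
41: 15931 = 41·388 + 23
43: 15931 = 43·370 + 21
47: 15931 = 47·338 + 45
53: 15931 = 53·300 + 31
59: 15931 = 59·270 + 1
61: 15931 = 61·261 + 10
67: 15931 = 67·237 + 52
71: 15931 = 71·224 + 27
73: 15931 = 73·218 + 17
79: 15931 = 79·201 + 52
83: 15931 = 83·191 + 78
89: 15931 = 89·179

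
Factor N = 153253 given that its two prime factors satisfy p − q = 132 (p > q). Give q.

331

Since p = q + 132, we have 153253 = q(q + 132), so q² + 132q − 153253 = 0.
Discriminant: 132² + 4·153253 = 17424 + 613012 = 630436; √630436 = 794.
q = (−132 + 794)/2 = 331, and p = q + 132 = 463.
Check: 331 · 463 = 153253.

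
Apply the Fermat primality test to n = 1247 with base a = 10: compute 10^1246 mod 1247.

608

10^1 ≡ 10 (mod 1247)
10^2 ≡ 10^2 = 100 ≡ 100 (mod 1247)
10^4 ≡ 100^2 = 10000 ≡ 24 (mod 1247)
10^8 ≡ 24^2 = 576 ≡ 576 (mod 1247)
10^16 ≡ 576^2 = 331776 ≡ 74 (mod 1247)
10^32 ≡ 74^2 = 5476 ≡ 488 (mod 1247)
10^64 ≡ 488^2 = 238144 ≡ 1214 (mod 1247)
10^128 ≡ 1214^2 = 1473796 ≡ 1089 (mod 1247)
10^256 ≡ 1089^2 = 1185921 ≡ 24 (mod 1247)
10^512 ≡ 24^2 = 576 ≡ 576 (mod 1247)
10^1024 ≡ 576^2 = 331776 ≡ 74 (mod 1247)
1246 = 1024 + 128 + 64 + 16 + 8 + 4 + 2 in binary powers of 2.
So 10^1246 ≡ 74 · 1089 · 1214 · 74 · 576 · 24 · 100 ≡ 608 (mod 1247).
Since 608 ≠ 1, base 10 is a Fermat witness: 1247 is composite.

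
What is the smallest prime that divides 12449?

59

12449 is odd.
Digit sum 20, not divisible by 3.
Ends in 9: not divisible by 5.
7: 12449 = 7·1778 + 3
11: 12449 = 11·1131 + 8
13: 12449 = 13·957 + 8
17: 12449 = 17·732 + 5
19: 12449 = 19·655 + 4
23: 12449 = 23·541 + 6
29: 12449 = 29·429 + 8
31: 12449 = 31·401 + 18
37: 12449 = 37·336 + 17
41: 12449 = 41·303 + 26
43: 12449 = 43·289 + 22
47: 12449 = 47·264 + 41
53: 12449 = 53·234 + 47
59: 12449 = 59·211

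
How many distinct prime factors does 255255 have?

6

255255 = 3 · 85085
85085 = 5 · 17017
17017 = 7 · 2431
2431 = 11 · 221
221 = 13 · 17
255255 = 3 · 5 · 7 · 11 · 13 · 17, which has 6 distinct prime factors.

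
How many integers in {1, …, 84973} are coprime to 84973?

71280

Factor: 84973 = 7 · 61 · 199.
φ(84973) = (7−1) · (61−1) · (199−1) = 6 · 60 · 198 = 71280.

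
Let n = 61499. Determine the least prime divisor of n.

89

61499 is odd.
Digit sum 29, not divisible by 3.
Ends in 9: not divisible by 5.
7: 61499 = 7·8785 + 4
11: 61499 = 11·5590 + 9
13: 61499 = 13·4730 + 9
17: 61499 = 17·3617 + 10
19: 61499 = 19·3236 + 15
23: 61499 = 23·2673 + 20
29: 61499 = 29·2120 + 19
31: 61499 = 31·1983 + 26
37: 61499 = 37·1662 + 5
41: 61499 = 41·1499 + 40
43: 61499 = 43·1430 + 9
47: 61499 = 47·1308 + 23
53: 61499 = 53·1160 + 19
59: 61499 = 59·1042 + 21
61: 61499 = 61·1008 + 11
67: 61499 = 67·917 + 60
71: 61499 = 71·866 + 13
73: 61499 = 73·842 + 33
79: 61499 = 79·778 + 37
83: 61499 = 83·740 + 79
89: 61499 = 89·691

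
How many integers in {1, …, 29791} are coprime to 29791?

28830

Factor: 29791 = 31^3.
φ(29791) = 31^2·(31−1) = 28830.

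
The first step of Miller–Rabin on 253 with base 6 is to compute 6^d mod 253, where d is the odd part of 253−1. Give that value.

18

253 − 1 = 252 = 2^2 · 63, so d = 63.
6^1 ≡ 6 (mod 253)
6^2 ≡ 6^2 = 36 ≡ 36 (mod 253)
6^4 ≡ 36^2 = 1296 ≡ 31 (mod 253)
6^8 ≡ 31^2 = 961 ≡ 202 (mod 253)
6^16 ≡ 202^2 = 40804 ≡ 71 (mod 253)
6^32 ≡ 71^2 = 5041 ≡ 234 (mod 253)
63 = 32 + 16 + 8 + 4 + 2 + 1 in binary powers of 2.
So 6^63 ≡ 234 · 71 · 202 · 31 · 36 · 6 ≡ 18 (mod 253).
Squaring chain: 18 → 71; never reaches −1, so base 6 is a Miller–Rabin witness that 253 is composite.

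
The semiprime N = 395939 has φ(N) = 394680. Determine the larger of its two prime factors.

φ(n) = (p−1)(q−1) = n − (p+q) + 1, so p + q = 395939 − 394680 + 1 = 1260.
p and q are the roots of t² − 1260t + 395939 = 0.
Discriminant: 1260² − 4·395939 = 1587600 − 1583756 = 3844; √3844 = 62.
q = (1260 − 62)/2 = 599, p = (1260 + 62)/2 = 661.
Check: 599 · 661 = 395939.

661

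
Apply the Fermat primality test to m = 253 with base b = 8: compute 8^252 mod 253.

141

8^1 ≡ 8 (mod 253)
8^2 ≡ 8^2 = 64 ≡ 64 (mod 253)
8^4 ≡ 64^2 = 4096 ≡ 48 (mod 253)
8^8 ≡ 48^2 = 2304 ≡ 27 (mod 253)
8^16 ≡ 27^2 = 729 ≡ 223 (mod 253)
8^32 ≡ 223^2 = 49729 ≡ 141 (mod 253)
8^64 ≡ 141^2 = 19881 ≡ 147 (mod 253)
8^128 ≡ 147^2 = 21609 ≡ 104 (mod 253)
252 = 128 + 64 + 32 + 16 + 8 + 4 in binary powers of 2.
So 8^252 ≡ 104 · 147 · 141 · 223 · 27 · 48 ≡ 141 (mod 253).
Since 141 ≠ 1, base 8 is a Fermat witness: 253 is composite.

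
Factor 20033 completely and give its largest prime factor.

20033 = 13 · 1541
1541 = 23 · 67
67 is prime.
So 20033 = 13 · 23 · 67; the largest prime factor is 67.

67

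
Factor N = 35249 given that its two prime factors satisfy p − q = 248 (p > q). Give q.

Since p = q + 248, we have 35249 = q(q + 248), so q² + 248q − 35249 = 0.
Discriminant: 248² + 4·35249 = 61504 + 140996 = 202500; √202500 = 450.
q = (−248 + 450)/2 = 101, and p = q + 248 = 349.
Check: 101 · 349 = 35249.

101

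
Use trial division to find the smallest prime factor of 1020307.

1020307 is odd.
Digit sum 13, not divisible by 3.
Ends in 7: not divisible by 5.
7: 1020307 = 7·145758 + 1
11: 1020307 = 11·92755 + 2
13: 1020307 = 13·78485 + 2
17: 1020307 = 17·60018 + 1
19: 1020307 = 19·53700 + 7
23: 1020307 = 23·44361 + 4
29: 1020307 = 29·35183

29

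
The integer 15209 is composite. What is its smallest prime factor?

15209 is odd.
Digit sum 17, not divisible by 3.
Ends in 9: not divisible by 5.
7: 15209 = 7·2172 + 5
11: 15209 = 11·1382 + 7
13: 15209 = 13·1169 + 12
17: 15209 = 17·894 + 11
19: 15209 = 19·800 + 9
23: 15209 = 23·661 + 6
29: 15209 = 29·524 + 13
31: 15209 = 31·490 + 19
37: 15209 = 37·411 + 2
41: 15209 = 41·370 + 39
43: 15209 = 43·353 + 30
47: 15209 = 47·323 + 28
53: 15209 = 53·286 + 51
59: 15209 = 59·257 + 46
61: 15209 = 61·249 + 20
67: 15209 = 67·227

67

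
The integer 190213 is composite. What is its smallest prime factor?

17

190213 is odd.
Digit sum 16, not divisible by 3.
Ends in 3: not divisible by 5.
7: 190213 = 7·27173 + 2
11: 190213 = 11·17292 + 1
13: 190213 = 13·14631 + 10
17: 190213 = 17·11189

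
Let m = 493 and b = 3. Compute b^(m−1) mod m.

310

3^1 ≡ 3 (mod 493)
3^2 ≡ 3^2 = 9 ≡ 9 (mod 493)
3^4 ≡ 9^2 = 81 ≡ 81 (mod 493)
3^8 ≡ 81^2 = 6561 ≡ 152 (mod 493)
3^16 ≡ 152^2 = 23104 ≡ 426 (mod 493)
3^32 ≡ 426^2 = 181476 ≡ 52 (mod 493)
3^64 ≡ 52^2 = 2704 ≡ 239 (mod 493)
3^128 ≡ 239^2 = 57121 ≡ 426 (mod 493)
3^256 ≡ 426^2 = 181476 ≡ 52 (mod 493)
492 = 256 + 128 + 64 + 32 + 8 + 4 in binary powers of 2.
So 3^492 ≡ 52 · 426 · 239 · 52 · 152 · 81 ≡ 310 (mod 493).
Since 310 ≠ 1, base 3 is a Fermat witness: 493 is composite.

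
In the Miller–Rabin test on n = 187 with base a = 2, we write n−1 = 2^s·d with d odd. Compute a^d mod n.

187 − 1 = 186 = 2^1 · 93, so d = 93.
2^1 ≡ 2 (mod 187)
2^2 ≡ 2^2 = 4 ≡ 4 (mod 187)
2^4 ≡ 4^2 = 16 ≡ 16 (mod 187)
2^8 ≡ 16^2 = 256 ≡ 69 (mod 187)
2^16 ≡ 69^2 = 4761 ≡ 86 (mod 187)
2^32 ≡ 86^2 = 7396 ≡ 103 (mod 187)
2^64 ≡ 103^2 = 10609 ≡ 137 (mod 187)
93 = 64 + 16 + 8 + 4 + 1 in binary powers of 2.
So 2^93 ≡ 137 · 86 · 69 · 16 · 2 ≡ 151 (mod 187).
Squaring chain: 151; never reaches −1, so base 2 is a Miller–Rabin witness that 187 is composite.

151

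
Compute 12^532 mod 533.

66

12^1 ≡ 12 (mod 533)
12^2 ≡ 12^2 = 144 ≡ 144 (mod 533)
12^4 ≡ 144^2 = 20736 ≡ 482 (mod 533)
12^8 ≡ 482^2 = 232324 ≡ 469 (mod 533)
12^16 ≡ 469^2 = 219961 ≡ 365 (mod 533)
12^32 ≡ 365^2 = 133225 ≡ 508 (mod 533)
12^64 ≡ 508^2 = 258064 ≡ 92 (mod 533)
12^128 ≡ 92^2 = 8464 ≡ 469 (mod 533)
12^256 ≡ 469^2 = 219961 ≡ 365 (mod 533)
12^512 ≡ 365^2 = 133225 ≡ 508 (mod 533)
532 = 512 + 16 + 4 in binary powers of 2.
So 12^532 ≡ 508 · 365 · 482 ≡ 66 (mod 533).
Since 66 ≠ 1, base 12 is a Fermat witness: 533 is composite.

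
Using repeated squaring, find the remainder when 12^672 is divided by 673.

12^1 ≡ 12 (mod 673)
12^2 ≡ 12^2 = 144 ≡ 144 (mod 673)
12^4 ≡ 144^2 = 20736 ≡ 546 (mod 673)
12^8 ≡ 546^2 = 298116 ≡ 650 (mod 673)
12^16 ≡ 650^2 = 422500 ≡ 529 (mod 673)
12^32 ≡ 529^2 = 279841 ≡ 546 (mod 673)
12^64 ≡ 546^2 = 298116 ≡ 650 (mod 673)
12^128 ≡ 650^2 = 422500 ≡ 529 (mod 673)
12^256 ≡ 529^2 = 279841 ≡ 546 (mod 673)
12^512 ≡ 546^2 = 298116 ≡ 650 (mod 673)
672 = 512 + 128 + 32 in binary powers of 2.
So 12^672 ≡ 650 · 529 · 546 ≡ 1 (mod 673).
Since the result is 1, base 12 gives no evidence that 673 is composite.

1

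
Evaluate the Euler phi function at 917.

780

Factor: 917 = 7 · 131.
φ(917) = (7−1) · (131−1) = 6 · 130 = 780.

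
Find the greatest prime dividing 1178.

1178 = 2 · 589
589 = 19 · 31
31 is prime.
So 1178 = 2 · 19 · 31; the largest prime factor is 31.

31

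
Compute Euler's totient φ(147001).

Factor: 147001 = 29 · 37 · 137.
φ(147001) = (29−1) · (37−1) · (137−1) = 28 · 36 · 136 = 137088.

137088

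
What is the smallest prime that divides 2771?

2771 is odd.
Digit sum 17, not divisible by 3.
Ends in 1: not divisible by 5.
7: 2771 = 7·395 + 6
11: 2771 = 11·251 + 10
13: 2771 = 13·213 + 2
17: 2771 = 17·163

17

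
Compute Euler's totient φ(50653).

Factor: 50653 = 37^3.
φ(50653) = 37^2·(37−1) = 49284.

49284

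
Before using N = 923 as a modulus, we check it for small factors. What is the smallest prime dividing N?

923 is odd.
Digit sum 14, not divisible by 3.
Ends in 3: not divisible by 5.
7: 923 = 7·131 + 6
11: 923 = 11·83 + 10
13: 923 = 13·71

13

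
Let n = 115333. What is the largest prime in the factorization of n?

115333 = 29 · 3977
3977 = 41 · 97
97 is prime.
So 115333 = 29 · 41 · 97; the largest prime factor is 97.

97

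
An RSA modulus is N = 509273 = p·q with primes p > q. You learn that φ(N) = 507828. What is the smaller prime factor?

φ(n) = (p−1)(q−1) = n − (p+q) + 1, so p + q = 509273 − 507828 + 1 = 1446.
p and q are the roots of t² − 1446t + 509273 = 0.
Discriminant: 1446² − 4·509273 = 2090916 − 2037092 = 53824; √53824 = 232.
q = (1446 − 232)/2 = 607, p = (1446 + 232)/2 = 839.
Check: 607 · 839 = 509273.

607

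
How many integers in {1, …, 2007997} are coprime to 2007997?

Factor: 2007997 = 97 · 127 · 163.
φ(2007997) = (97−1) · (127−1) · (163−1) = 96 · 126 · 162 = 1959552.

1959552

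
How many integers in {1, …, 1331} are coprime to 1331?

Factor: 1331 = 11^3.
φ(1331) = 11^2·(11−1) = 1210.

1210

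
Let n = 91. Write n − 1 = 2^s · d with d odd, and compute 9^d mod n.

91 − 1 = 90 = 2^1 · 45, so d = 45.
9^1 ≡ 9 (mod 91)
9^2 ≡ 9^2 = 81 ≡ 81 (mod 91)
9^4 ≡ 81^2 = 6561 ≡ 9 (mod 91)
9^8 ≡ 9^2 = 81 ≡ 81 (mod 91)
9^16 ≡ 81^2 = 6561 ≡ 9 (mod 91)
9^32 ≡ 9^2 = 81 ≡ 81 (mod 91)
45 = 32 + 8 + 4 + 1 in binary powers of 2.
So 9^45 ≡ 81 · 81 · 9 · 9 ≡ 1 (mod 91).
Since 9^d ≡ 1 (mod 91), base 9 does not prove 91 composite.

1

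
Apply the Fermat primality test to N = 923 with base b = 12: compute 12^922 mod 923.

12^1 ≡ 12 (mod 923)
12^2 ≡ 12^2 = 144 ≡ 144 (mod 923)
12^4 ≡ 144^2 = 20736 ≡ 430 (mod 923)
12^8 ≡ 430^2 = 184900 ≡ 300 (mod 923)
12^16 ≡ 300^2 = 90000 ≡ 469 (mod 923)
12^32 ≡ 469^2 = 219961 ≡ 287 (mod 923)
12^64 ≡ 287^2 = 82369 ≡ 222 (mod 923)
12^128 ≡ 222^2 = 49284 ≡ 365 (mod 923)
12^256 ≡ 365^2 = 133225 ≡ 313 (mod 923)
12^512 ≡ 313^2 = 97969 ≡ 131 (mod 923)
922 = 512 + 256 + 128 + 16 + 8 + 2 in binary powers of 2.
So 12^922 ≡ 131 · 313 · 365 · 469 · 300 · 144 ≡ 703 (mod 923).
Since 703 ≠ 1, base 12 is a Fermat witness: 923 is composite.

703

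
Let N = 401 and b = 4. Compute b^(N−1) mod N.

4^1 ≡ 4 (mod 401)
4^2 ≡ 4^2 = 16 ≡ 16 (mod 401)
4^4 ≡ 16^2 = 256 ≡ 256 (mod 401)
4^8 ≡ 256^2 = 65536 ≡ 173 (mod 401)
4^16 ≡ 173^2 = 29929 ≡ 255 (mod 401)
4^32 ≡ 255^2 = 65025 ≡ 63 (mod 401)
4^64 ≡ 63^2 = 3969 ≡ 360 (mod 401)
4^128 ≡ 360^2 = 129600 ≡ 77 (mod 401)
4^256 ≡ 77^2 = 5929 ≡ 315 (mod 401)
400 = 256 + 128 + 16 in binary powers of 2.
So 4^400 ≡ 315 · 77 · 255 ≡ 1 (mod 401).
Since the result is 1, base 4 gives no evidence that 401 is composite.

1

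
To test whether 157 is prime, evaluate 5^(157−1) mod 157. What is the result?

1

5^1 ≡ 5 (mod 157)
5^2 ≡ 5^2 = 25 ≡ 25 (mod 157)
5^4 ≡ 25^2 = 625 ≡ 154 (mod 157)
5^8 ≡ 154^2 = 23716 ≡ 9 (mod 157)
5^16 ≡ 9^2 = 81 ≡ 81 (mod 157)
5^32 ≡ 81^2 = 6561 ≡ 124 (mod 157)
5^64 ≡ 124^2 = 15376 ≡ 147 (mod 157)
5^128 ≡ 147^2 = 21609 ≡ 100 (mod 157)
156 = 128 + 16 + 8 + 4 in binary powers of 2.
So 5^156 ≡ 100 · 81 · 9 · 154 ≡ 1 (mod 157).
Since the result is 1, base 5 gives no evidence that 157 is composite.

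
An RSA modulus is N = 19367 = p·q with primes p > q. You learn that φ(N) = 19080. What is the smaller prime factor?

φ(n) = (p−1)(q−1) = n − (p+q) + 1, so p + q = 19367 − 19080 + 1 = 288.
p and q are the roots of t² − 288t + 19367 = 0.
Discriminant: 288² − 4·19367 = 82944 − 77468 = 5476; √5476 = 74.
q = (288 − 74)/2 = 107, p = (288 + 74)/2 = 181.
Check: 107 · 181 = 19367.

107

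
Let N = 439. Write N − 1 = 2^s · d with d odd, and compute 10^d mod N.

439 − 1 = 438 = 2^1 · 219, so d = 219.
10^1 ≡ 10 (mod 439)
10^2 ≡ 10^2 = 100 ≡ 100 (mod 439)
10^4 ≡ 100^2 = 10000 ≡ 342 (mod 439)
10^8 ≡ 342^2 = 116964 ≡ 190 (mod 439)
10^16 ≡ 190^2 = 36100 ≡ 102 (mod 439)
10^32 ≡ 102^2 = 10404 ≡ 307 (mod 439)
10^64 ≡ 307^2 = 94249 ≡ 303 (mod 439)
10^128 ≡ 303^2 = 91809 ≡ 58 (mod 439)
219 = 128 + 64 + 16 + 8 + 2 + 1 in binary powers of 2.
So 10^219 ≡ 58 · 303 · 102 · 190 · 100 · 10 ≡ 1 (mod 439).
Since 10^d ≡ 1 (mod 439), base 10 does not prove 439 composite.

1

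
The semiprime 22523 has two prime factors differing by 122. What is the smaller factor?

Since p = q + 122, we have 22523 = q(q + 122), so q² + 122q − 22523 = 0.
Discriminant: 122² + 4·22523 = 14884 + 90092 = 104976; √104976 = 324.
q = (−122 + 324)/2 = 101, and p = q + 122 = 223.
Check: 101 · 223 = 22523.

101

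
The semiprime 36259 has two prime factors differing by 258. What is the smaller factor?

101

Since p = q + 258, we have 36259 = q(q + 258), so q² + 258q − 36259 = 0.
Discriminant: 258² + 4·36259 = 66564 + 145036 = 211600; √211600 = 460.
q = (−258 + 460)/2 = 101, and p = q + 258 = 359.
Check: 101 · 359 = 36259.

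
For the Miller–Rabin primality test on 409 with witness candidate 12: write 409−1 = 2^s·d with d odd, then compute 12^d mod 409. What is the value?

143

409 − 1 = 408 = 2^3 · 51, so d = 51.
12^1 ≡ 12 (mod 409)
12^2 ≡ 12^2 = 144 ≡ 144 (mod 409)
12^4 ≡ 144^2 = 20736 ≡ 286 (mod 409)
12^8 ≡ 286^2 = 81796 ≡ 405 (mod 409)
12^16 ≡ 405^2 = 164025 ≡ 16 (mod 409)
12^32 ≡ 16^2 = 256 ≡ 256 (mod 409)
51 = 32 + 16 + 2 + 1 in binary powers of 2.
So 12^51 ≡ 256 · 16 · 144 · 12 ≡ 143 (mod 409).
Squaring chain: 143 → 408 → 1; reaches −1, so base 12 does not prove 409 composite.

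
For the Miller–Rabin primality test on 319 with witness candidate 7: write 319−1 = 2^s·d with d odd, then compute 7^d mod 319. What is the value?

74

319 − 1 = 318 = 2^1 · 159, so d = 159.
7^1 ≡ 7 (mod 319)
7^2 ≡ 7^2 = 49 ≡ 49 (mod 319)
7^4 ≡ 49^2 = 2401 ≡ 168 (mod 319)
7^8 ≡ 168^2 = 28224 ≡ 152 (mod 319)
7^16 ≡ 152^2 = 23104 ≡ 136 (mod 319)
7^32 ≡ 136^2 = 18496 ≡ 313 (mod 319)
7^64 ≡ 313^2 = 97969 ≡ 36 (mod 319)
7^128 ≡ 36^2 = 1296 ≡ 20 (mod 319)
159 = 128 + 16 + 8 + 4 + 2 + 1 in binary powers of 2.
So 7^159 ≡ 20 · 136 · 152 · 168 · 49 · 7 ≡ 74 (mod 319).
Squaring chain: 74; never reaches −1, so base 7 is a Miller–Rabin witness that 319 is composite.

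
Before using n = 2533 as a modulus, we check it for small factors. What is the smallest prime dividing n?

2533 is odd.
Digit sum 13, not divisible by 3.
Ends in 3: not divisible by 5.
7: 2533 = 7·361 + 6
11: 2533 = 11·230 + 3
13: 2533 = 13·194 + 11
17: 2533 = 17·149

17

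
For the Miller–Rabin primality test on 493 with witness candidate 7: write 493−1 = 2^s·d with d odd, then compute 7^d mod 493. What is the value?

493 − 1 = 492 = 2^2 · 123, so d = 123.
7^1 ≡ 7 (mod 493)
7^2 ≡ 7^2 = 49 ≡ 49 (mod 493)
7^4 ≡ 49^2 = 2401 ≡ 429 (mod 493)
7^8 ≡ 429^2 = 184041 ≡ 152 (mod 493)
7^16 ≡ 152^2 = 23104 ≡ 426 (mod 493)
7^32 ≡ 426^2 = 181476 ≡ 52 (mod 493)
7^64 ≡ 52^2 = 2704 ≡ 239 (mod 493)
123 = 64 + 32 + 16 + 8 + 2 + 1 in binary powers of 2.
So 7^123 ≡ 239 · 52 · 426 · 152 · 49 · 7 ≡ 371 (mod 493).
Squaring chain: 371 → 94; never reaches −1, so base 7 is a Miller–Rabin witness that 493 is composite.

371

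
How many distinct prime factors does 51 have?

51 = 3 · 17
51 = 3 · 17, which has 2 distinct prime factors.

2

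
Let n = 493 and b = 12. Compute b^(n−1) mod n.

378

12^1 ≡ 12 (mod 493)
12^2 ≡ 12^2 = 144 ≡ 144 (mod 493)
12^4 ≡ 144^2 = 20736 ≡ 30 (mod 493)
12^8 ≡ 30^2 = 900 ≡ 407 (mod 493)
12^16 ≡ 407^2 = 165649 ≡ 1 (mod 493)
12^32 ≡ 1^2 = 1 ≡ 1 (mod 493)
12^64 ≡ 1^2 = 1 ≡ 1 (mod 493)
12^128 ≡ 1^2 = 1 ≡ 1 (mod 493)
12^256 ≡ 1^2 = 1 ≡ 1 (mod 493)
492 = 256 + 128 + 64 + 32 + 8 + 4 in binary powers of 2.
So 12^492 ≡ 1 · 1 · 1 · 1 · 407 · 30 ≡ 378 (mod 493).
Since 378 ≠ 1, base 12 is a Fermat witness: 493 is composite.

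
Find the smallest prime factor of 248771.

47

248771 is odd.
Digit sum 29, not divisible by 3.
Ends in 1: not divisible by 5.
7: 248771 = 7·35538 + 5
11: 248771 = 11·22615 + 6
13: 248771 = 13·19136 + 3
17: 248771 = 17·14633 + 10
19: 248771 = 19·13093 + 4
23: 248771 = 23·10816 + 3
29: 248771 = 29·8578 + 9
31: 248771 = 31·8024 + 27
37: 248771 = 37·6723 + 20
41: 248771 = 41·6067 + 24
43: 248771 = 43·5785 + 16
47: 248771 = 47·5293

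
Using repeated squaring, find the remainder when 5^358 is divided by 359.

5^1 ≡ 5 (mod 359)
5^2 ≡ 5^2 = 25 ≡ 25 (mod 359)
5^4 ≡ 25^2 = 625 ≡ 266 (mod 359)
5^8 ≡ 266^2 = 70756 ≡ 33 (mod 359)
5^16 ≡ 33^2 = 1089 ≡ 12 (mod 359)
5^32 ≡ 12^2 = 144 ≡ 144 (mod 359)
5^64 ≡ 144^2 = 20736 ≡ 273 (mod 359)
5^128 ≡ 273^2 = 74529 ≡ 216 (mod 359)
5^256 ≡ 216^2 = 46656 ≡ 345 (mod 359)
358 = 256 + 64 + 32 + 4 + 2 in binary powers of 2.
So 5^358 ≡ 345 · 273 · 144 · 266 · 25 ≡ 1 (mod 359).
Since the result is 1, base 5 gives no evidence that 359 is composite.

1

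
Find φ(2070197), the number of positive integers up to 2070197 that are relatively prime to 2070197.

2019600

Factor: 2070197 = 101 · 103 · 199.
φ(2070197) = (101−1) · (103−1) · (199−1) = 100 · 102 · 198 = 2019600.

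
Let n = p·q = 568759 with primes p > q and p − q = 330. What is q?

Since p = q + 330, we have 568759 = q(q + 330), so q² + 330q − 568759 = 0.
Discriminant: 330² + 4·568759 = 108900 + 2275036 = 2383936; √2383936 = 1544.
q = (−330 + 1544)/2 = 607, and p = q + 330 = 937.
Check: 607 · 937 = 568759.

607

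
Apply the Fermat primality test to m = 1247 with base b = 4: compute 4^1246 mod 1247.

4^1 ≡ 4 (mod 1247)
4^2 ≡ 4^2 = 16 ≡ 16 (mod 1247)
4^4 ≡ 16^2 = 256 ≡ 256 (mod 1247)
4^8 ≡ 256^2 = 65536 ≡ 692 (mod 1247)
4^16 ≡ 692^2 = 478864 ≡ 16 (mod 1247)
4^32 ≡ 16^2 = 256 ≡ 256 (mod 1247)
4^64 ≡ 256^2 = 65536 ≡ 692 (mod 1247)
4^128 ≡ 692^2 = 478864 ≡ 16 (mod 1247)
4^256 ≡ 16^2 = 256 ≡ 256 (mod 1247)
4^512 ≡ 256^2 = 65536 ≡ 692 (mod 1247)
4^1024 ≡ 692^2 = 478864 ≡ 16 (mod 1247)
1246 = 1024 + 128 + 64 + 16 + 8 + 4 + 2 in binary powers of 2.
So 4^1246 ≡ 16 · 16 · 692 · 16 · 692 · 256 · 16 ≡ 1 (mod 1247).
Since the result is 1, base 4 gives no evidence that 1247 is composite.

1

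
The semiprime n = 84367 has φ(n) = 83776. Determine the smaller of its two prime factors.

φ(n) = (p−1)(q−1) = n − (p+q) + 1, so p + q = 84367 − 83776 + 1 = 592.
p and q are the roots of t² − 592t + 84367 = 0.
Discriminant: 592² − 4·84367 = 350464 − 337468 = 12996; √12996 = 114.
q = (592 − 114)/2 = 239, p = (592 + 114)/2 = 353.
Check: 239 · 353 = 84367.

239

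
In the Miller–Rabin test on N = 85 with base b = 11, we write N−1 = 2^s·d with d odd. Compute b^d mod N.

61

85 − 1 = 84 = 2^2 · 21, so d = 21.
11^1 ≡ 11 (mod 85)
11^2 ≡ 11^2 = 121 ≡ 36 (mod 85)
11^4 ≡ 36^2 = 1296 ≡ 21 (mod 85)
11^8 ≡ 21^2 = 441 ≡ 16 (mod 85)
11^16 ≡ 16^2 = 256 ≡ 1 (mod 85)
21 = 16 + 4 + 1 in binary powers of 2.
So 11^21 ≡ 1 · 21 · 11 ≡ 61 (mod 85).
Squaring chain: 61 → 66; never reaches −1, so base 11 is a Miller–Rabin witness that 85 is composite.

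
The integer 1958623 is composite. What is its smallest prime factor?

1958623 is odd.
Digit sum 34, not divisible by 3.
Ends in 3: not divisible by 5.
7: 1958623 = 7·279803 + 2
11: 1958623 = 11·178056 + 7
13: 1958623 = 13·150663 + 4
17: 1958623 = 17·115213 + 2
19: 1958623 = 19·103085 + 8
23: 1958623 = 23·85157 + 12
29: 1958623 = 29·67538 + 21
31: 1958623 = 31·63181 + 12
37: 1958623 = 37·52935 + 28
41: 1958623 = 41·47771 + 12
43: 1958623 = 43·45549 + 16
47: 1958623 = 47·41672 + 39
53: 1958623 = 53·36955 + 8
59: 1958623 = 59·33197

59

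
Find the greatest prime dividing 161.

161 = 7 · 23
23 is prime.
So 161 = 7 · 23; the largest prime factor is 23.

23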